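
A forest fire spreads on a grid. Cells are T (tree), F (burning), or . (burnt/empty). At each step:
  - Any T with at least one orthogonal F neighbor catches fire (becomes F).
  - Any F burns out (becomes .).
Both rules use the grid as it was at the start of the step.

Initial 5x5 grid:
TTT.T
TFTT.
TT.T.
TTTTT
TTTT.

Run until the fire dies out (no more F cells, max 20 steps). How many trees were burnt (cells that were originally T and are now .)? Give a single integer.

Step 1: +4 fires, +1 burnt (F count now 4)
Step 2: +5 fires, +4 burnt (F count now 5)
Step 3: +4 fires, +5 burnt (F count now 4)
Step 4: +3 fires, +4 burnt (F count now 3)
Step 5: +2 fires, +3 burnt (F count now 2)
Step 6: +0 fires, +2 burnt (F count now 0)
Fire out after step 6
Initially T: 19, now '.': 24
Total burnt (originally-T cells now '.'): 18

Answer: 18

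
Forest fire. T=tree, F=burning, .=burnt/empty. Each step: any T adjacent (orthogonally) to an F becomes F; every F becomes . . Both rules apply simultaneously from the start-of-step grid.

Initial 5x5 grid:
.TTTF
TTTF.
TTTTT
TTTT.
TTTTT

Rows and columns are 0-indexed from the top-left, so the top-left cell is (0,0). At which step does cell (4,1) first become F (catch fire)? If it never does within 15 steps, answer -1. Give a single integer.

Step 1: cell (4,1)='T' (+3 fires, +2 burnt)
Step 2: cell (4,1)='T' (+5 fires, +3 burnt)
Step 3: cell (4,1)='T' (+5 fires, +5 burnt)
Step 4: cell (4,1)='T' (+4 fires, +5 burnt)
Step 5: cell (4,1)='F' (+2 fires, +4 burnt)
  -> target ignites at step 5
Step 6: cell (4,1)='.' (+1 fires, +2 burnt)
Step 7: cell (4,1)='.' (+0 fires, +1 burnt)
  fire out at step 7

5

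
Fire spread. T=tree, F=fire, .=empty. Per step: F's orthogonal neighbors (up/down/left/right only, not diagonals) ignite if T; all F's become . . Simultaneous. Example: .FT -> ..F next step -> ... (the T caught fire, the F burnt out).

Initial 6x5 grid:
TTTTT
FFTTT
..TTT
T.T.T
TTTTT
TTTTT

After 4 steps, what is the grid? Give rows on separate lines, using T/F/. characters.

Step 1: 3 trees catch fire, 2 burn out
  FFTTT
  ..FTT
  ..TTT
  T.T.T
  TTTTT
  TTTTT
Step 2: 3 trees catch fire, 3 burn out
  ..FTT
  ...FT
  ..FTT
  T.T.T
  TTTTT
  TTTTT
Step 3: 4 trees catch fire, 3 burn out
  ...FT
  ....F
  ...FT
  T.F.T
  TTTTT
  TTTTT
Step 4: 3 trees catch fire, 4 burn out
  ....F
  .....
  ....F
  T...T
  TTFTT
  TTTTT

....F
.....
....F
T...T
TTFTT
TTTTT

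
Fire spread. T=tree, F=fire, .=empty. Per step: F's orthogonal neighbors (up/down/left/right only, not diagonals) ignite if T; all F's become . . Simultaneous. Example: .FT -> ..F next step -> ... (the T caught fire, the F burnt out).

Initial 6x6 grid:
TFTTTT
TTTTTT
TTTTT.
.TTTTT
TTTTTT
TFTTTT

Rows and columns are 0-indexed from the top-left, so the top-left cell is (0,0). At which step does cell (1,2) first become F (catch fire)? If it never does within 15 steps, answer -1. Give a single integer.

Step 1: cell (1,2)='T' (+6 fires, +2 burnt)
Step 2: cell (1,2)='F' (+8 fires, +6 burnt)
  -> target ignites at step 2
Step 3: cell (1,2)='.' (+7 fires, +8 burnt)
Step 4: cell (1,2)='.' (+6 fires, +7 burnt)
Step 5: cell (1,2)='.' (+4 fires, +6 burnt)
Step 6: cell (1,2)='.' (+1 fires, +4 burnt)
Step 7: cell (1,2)='.' (+0 fires, +1 burnt)
  fire out at step 7

2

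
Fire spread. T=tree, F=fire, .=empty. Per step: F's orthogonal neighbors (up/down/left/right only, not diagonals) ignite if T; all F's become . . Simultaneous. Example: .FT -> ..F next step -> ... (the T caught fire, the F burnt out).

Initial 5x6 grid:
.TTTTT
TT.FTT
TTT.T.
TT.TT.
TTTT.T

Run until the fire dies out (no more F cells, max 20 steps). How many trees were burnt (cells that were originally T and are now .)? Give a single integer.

Answer: 21

Derivation:
Step 1: +2 fires, +1 burnt (F count now 2)
Step 2: +4 fires, +2 burnt (F count now 4)
Step 3: +3 fires, +4 burnt (F count now 3)
Step 4: +2 fires, +3 burnt (F count now 2)
Step 5: +3 fires, +2 burnt (F count now 3)
Step 6: +4 fires, +3 burnt (F count now 4)
Step 7: +2 fires, +4 burnt (F count now 2)
Step 8: +1 fires, +2 burnt (F count now 1)
Step 9: +0 fires, +1 burnt (F count now 0)
Fire out after step 9
Initially T: 22, now '.': 29
Total burnt (originally-T cells now '.'): 21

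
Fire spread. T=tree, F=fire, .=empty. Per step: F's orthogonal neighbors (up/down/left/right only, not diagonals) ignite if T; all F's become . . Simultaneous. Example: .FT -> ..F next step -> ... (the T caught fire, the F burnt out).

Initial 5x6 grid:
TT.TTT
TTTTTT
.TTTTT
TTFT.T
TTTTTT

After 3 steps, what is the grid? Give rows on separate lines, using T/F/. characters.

Step 1: 4 trees catch fire, 1 burn out
  TT.TTT
  TTTTTT
  .TFTTT
  TF.F.T
  TTFTTT
Step 2: 6 trees catch fire, 4 burn out
  TT.TTT
  TTFTTT
  .F.FTT
  F....T
  TF.FTT
Step 3: 5 trees catch fire, 6 burn out
  TT.TTT
  TF.FTT
  ....FT
  .....T
  F...FT

TT.TTT
TF.FTT
....FT
.....T
F...FT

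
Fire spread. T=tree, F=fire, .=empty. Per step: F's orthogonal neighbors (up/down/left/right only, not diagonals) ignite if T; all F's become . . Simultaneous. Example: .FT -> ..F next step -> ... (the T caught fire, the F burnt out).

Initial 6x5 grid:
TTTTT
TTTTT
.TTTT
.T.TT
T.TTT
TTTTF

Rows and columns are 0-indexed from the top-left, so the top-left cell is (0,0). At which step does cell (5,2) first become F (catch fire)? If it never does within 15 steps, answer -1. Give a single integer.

Step 1: cell (5,2)='T' (+2 fires, +1 burnt)
Step 2: cell (5,2)='F' (+3 fires, +2 burnt)
  -> target ignites at step 2
Step 3: cell (5,2)='.' (+4 fires, +3 burnt)
Step 4: cell (5,2)='.' (+3 fires, +4 burnt)
Step 5: cell (5,2)='.' (+4 fires, +3 burnt)
Step 6: cell (5,2)='.' (+3 fires, +4 burnt)
Step 7: cell (5,2)='.' (+3 fires, +3 burnt)
Step 8: cell (5,2)='.' (+2 fires, +3 burnt)
Step 9: cell (5,2)='.' (+1 fires, +2 burnt)
Step 10: cell (5,2)='.' (+0 fires, +1 burnt)
  fire out at step 10

2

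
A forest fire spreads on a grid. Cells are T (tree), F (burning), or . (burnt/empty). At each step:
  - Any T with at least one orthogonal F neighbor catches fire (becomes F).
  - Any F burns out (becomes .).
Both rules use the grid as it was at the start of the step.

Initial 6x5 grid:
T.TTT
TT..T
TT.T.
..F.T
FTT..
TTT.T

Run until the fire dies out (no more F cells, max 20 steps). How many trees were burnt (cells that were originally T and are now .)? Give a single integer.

Step 1: +3 fires, +2 burnt (F count now 3)
Step 2: +2 fires, +3 burnt (F count now 2)
Step 3: +0 fires, +2 burnt (F count now 0)
Fire out after step 3
Initially T: 17, now '.': 18
Total burnt (originally-T cells now '.'): 5

Answer: 5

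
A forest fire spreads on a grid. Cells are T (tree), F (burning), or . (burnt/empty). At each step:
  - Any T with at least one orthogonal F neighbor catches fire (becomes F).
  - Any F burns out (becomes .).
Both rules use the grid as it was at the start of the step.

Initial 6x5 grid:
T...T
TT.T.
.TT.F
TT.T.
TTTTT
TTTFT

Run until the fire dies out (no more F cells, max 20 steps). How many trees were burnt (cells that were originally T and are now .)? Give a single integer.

Answer: 17

Derivation:
Step 1: +3 fires, +2 burnt (F count now 3)
Step 2: +4 fires, +3 burnt (F count now 4)
Step 3: +2 fires, +4 burnt (F count now 2)
Step 4: +2 fires, +2 burnt (F count now 2)
Step 5: +2 fires, +2 burnt (F count now 2)
Step 6: +2 fires, +2 burnt (F count now 2)
Step 7: +1 fires, +2 burnt (F count now 1)
Step 8: +1 fires, +1 burnt (F count now 1)
Step 9: +0 fires, +1 burnt (F count now 0)
Fire out after step 9
Initially T: 19, now '.': 28
Total burnt (originally-T cells now '.'): 17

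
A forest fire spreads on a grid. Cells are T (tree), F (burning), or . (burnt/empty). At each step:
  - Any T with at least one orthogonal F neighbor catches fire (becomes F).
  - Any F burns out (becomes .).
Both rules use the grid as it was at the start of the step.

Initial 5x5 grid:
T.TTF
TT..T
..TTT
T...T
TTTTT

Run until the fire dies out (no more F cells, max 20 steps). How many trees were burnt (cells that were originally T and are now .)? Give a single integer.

Answer: 13

Derivation:
Step 1: +2 fires, +1 burnt (F count now 2)
Step 2: +2 fires, +2 burnt (F count now 2)
Step 3: +2 fires, +2 burnt (F count now 2)
Step 4: +2 fires, +2 burnt (F count now 2)
Step 5: +1 fires, +2 burnt (F count now 1)
Step 6: +1 fires, +1 burnt (F count now 1)
Step 7: +1 fires, +1 burnt (F count now 1)
Step 8: +1 fires, +1 burnt (F count now 1)
Step 9: +1 fires, +1 burnt (F count now 1)
Step 10: +0 fires, +1 burnt (F count now 0)
Fire out after step 10
Initially T: 16, now '.': 22
Total burnt (originally-T cells now '.'): 13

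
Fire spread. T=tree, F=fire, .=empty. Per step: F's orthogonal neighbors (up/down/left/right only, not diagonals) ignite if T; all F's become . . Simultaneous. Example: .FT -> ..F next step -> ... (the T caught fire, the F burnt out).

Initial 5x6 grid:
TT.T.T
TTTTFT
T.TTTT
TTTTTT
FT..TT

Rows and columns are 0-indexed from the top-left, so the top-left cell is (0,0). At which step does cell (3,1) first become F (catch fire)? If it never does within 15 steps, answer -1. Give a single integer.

Step 1: cell (3,1)='T' (+5 fires, +2 burnt)
Step 2: cell (3,1)='F' (+8 fires, +5 burnt)
  -> target ignites at step 2
Step 3: cell (3,1)='.' (+7 fires, +8 burnt)
Step 4: cell (3,1)='.' (+3 fires, +7 burnt)
Step 5: cell (3,1)='.' (+0 fires, +3 burnt)
  fire out at step 5

2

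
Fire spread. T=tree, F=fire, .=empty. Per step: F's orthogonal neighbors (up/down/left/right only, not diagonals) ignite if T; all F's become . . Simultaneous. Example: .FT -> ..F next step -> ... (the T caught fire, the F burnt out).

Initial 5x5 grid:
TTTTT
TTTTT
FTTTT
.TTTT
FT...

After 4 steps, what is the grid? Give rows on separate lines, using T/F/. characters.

Step 1: 3 trees catch fire, 2 burn out
  TTTTT
  FTTTT
  .FTTT
  .TTTT
  .F...
Step 2: 4 trees catch fire, 3 burn out
  FTTTT
  .FTTT
  ..FTT
  .FTTT
  .....
Step 3: 4 trees catch fire, 4 burn out
  .FTTT
  ..FTT
  ...FT
  ..FTT
  .....
Step 4: 4 trees catch fire, 4 burn out
  ..FTT
  ...FT
  ....F
  ...FT
  .....

..FTT
...FT
....F
...FT
.....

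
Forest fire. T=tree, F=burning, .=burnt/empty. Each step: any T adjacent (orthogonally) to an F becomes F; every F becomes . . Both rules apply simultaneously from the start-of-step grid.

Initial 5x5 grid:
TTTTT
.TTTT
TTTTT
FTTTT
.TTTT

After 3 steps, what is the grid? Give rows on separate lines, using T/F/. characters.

Step 1: 2 trees catch fire, 1 burn out
  TTTTT
  .TTTT
  FTTTT
  .FTTT
  .TTTT
Step 2: 3 trees catch fire, 2 burn out
  TTTTT
  .TTTT
  .FTTT
  ..FTT
  .FTTT
Step 3: 4 trees catch fire, 3 burn out
  TTTTT
  .FTTT
  ..FTT
  ...FT
  ..FTT

TTTTT
.FTTT
..FTT
...FT
..FTT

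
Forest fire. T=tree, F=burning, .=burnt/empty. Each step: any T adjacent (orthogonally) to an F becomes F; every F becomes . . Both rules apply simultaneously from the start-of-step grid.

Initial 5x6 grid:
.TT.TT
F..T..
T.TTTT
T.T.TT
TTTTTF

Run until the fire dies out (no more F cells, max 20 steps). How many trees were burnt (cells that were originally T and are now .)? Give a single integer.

Answer: 15

Derivation:
Step 1: +3 fires, +2 burnt (F count now 3)
Step 2: +4 fires, +3 burnt (F count now 4)
Step 3: +3 fires, +4 burnt (F count now 3)
Step 4: +3 fires, +3 burnt (F count now 3)
Step 5: +2 fires, +3 burnt (F count now 2)
Step 6: +0 fires, +2 burnt (F count now 0)
Fire out after step 6
Initially T: 19, now '.': 26
Total burnt (originally-T cells now '.'): 15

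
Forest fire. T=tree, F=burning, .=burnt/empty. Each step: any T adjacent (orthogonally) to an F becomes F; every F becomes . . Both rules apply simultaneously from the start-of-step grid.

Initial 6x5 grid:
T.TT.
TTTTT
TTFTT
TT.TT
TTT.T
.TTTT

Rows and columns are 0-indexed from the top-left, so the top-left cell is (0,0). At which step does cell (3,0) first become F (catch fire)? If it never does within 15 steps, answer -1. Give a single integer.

Step 1: cell (3,0)='T' (+3 fires, +1 burnt)
Step 2: cell (3,0)='T' (+7 fires, +3 burnt)
Step 3: cell (3,0)='F' (+6 fires, +7 burnt)
  -> target ignites at step 3
Step 4: cell (3,0)='.' (+5 fires, +6 burnt)
Step 5: cell (3,0)='.' (+2 fires, +5 burnt)
Step 6: cell (3,0)='.' (+1 fires, +2 burnt)
Step 7: cell (3,0)='.' (+0 fires, +1 burnt)
  fire out at step 7

3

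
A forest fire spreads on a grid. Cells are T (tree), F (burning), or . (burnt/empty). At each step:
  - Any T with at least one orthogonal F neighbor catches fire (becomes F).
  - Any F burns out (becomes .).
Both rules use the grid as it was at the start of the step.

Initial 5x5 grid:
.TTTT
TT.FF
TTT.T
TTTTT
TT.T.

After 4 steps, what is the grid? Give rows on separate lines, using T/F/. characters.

Step 1: 3 trees catch fire, 2 burn out
  .TTFF
  TT...
  TTT.F
  TTTTT
  TT.T.
Step 2: 2 trees catch fire, 3 burn out
  .TF..
  TT...
  TTT..
  TTTTF
  TT.T.
Step 3: 2 trees catch fire, 2 burn out
  .F...
  TT...
  TTT..
  TTTF.
  TT.T.
Step 4: 3 trees catch fire, 2 burn out
  .....
  TF...
  TTT..
  TTF..
  TT.F.

.....
TF...
TTT..
TTF..
TT.F.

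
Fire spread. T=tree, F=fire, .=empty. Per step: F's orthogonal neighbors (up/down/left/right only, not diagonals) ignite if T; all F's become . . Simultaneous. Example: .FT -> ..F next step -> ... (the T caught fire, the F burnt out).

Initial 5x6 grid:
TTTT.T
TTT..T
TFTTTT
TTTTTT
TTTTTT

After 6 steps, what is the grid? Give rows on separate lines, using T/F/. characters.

Step 1: 4 trees catch fire, 1 burn out
  TTTT.T
  TFT..T
  F.FTTT
  TFTTTT
  TTTTTT
Step 2: 7 trees catch fire, 4 burn out
  TFTT.T
  F.F..T
  ...FTT
  F.FTTT
  TFTTTT
Step 3: 6 trees catch fire, 7 burn out
  F.FT.T
  .....T
  ....FT
  ...FTT
  F.FTTT
Step 4: 4 trees catch fire, 6 burn out
  ...F.T
  .....T
  .....F
  ....FT
  ...FTT
Step 5: 3 trees catch fire, 4 burn out
  .....T
  .....F
  ......
  .....F
  ....FT
Step 6: 2 trees catch fire, 3 burn out
  .....F
  ......
  ......
  ......
  .....F

.....F
......
......
......
.....F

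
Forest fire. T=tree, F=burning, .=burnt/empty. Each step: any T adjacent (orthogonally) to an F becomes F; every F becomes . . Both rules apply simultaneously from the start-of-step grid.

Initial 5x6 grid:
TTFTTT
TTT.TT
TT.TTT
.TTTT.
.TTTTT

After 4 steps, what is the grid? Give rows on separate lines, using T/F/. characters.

Step 1: 3 trees catch fire, 1 burn out
  TF.FTT
  TTF.TT
  TT.TTT
  .TTTT.
  .TTTTT
Step 2: 3 trees catch fire, 3 burn out
  F...FT
  TF..TT
  TT.TTT
  .TTTT.
  .TTTTT
Step 3: 4 trees catch fire, 3 burn out
  .....F
  F...FT
  TF.TTT
  .TTTT.
  .TTTTT
Step 4: 4 trees catch fire, 4 burn out
  ......
  .....F
  F..TFT
  .FTTT.
  .TTTTT

......
.....F
F..TFT
.FTTT.
.TTTTT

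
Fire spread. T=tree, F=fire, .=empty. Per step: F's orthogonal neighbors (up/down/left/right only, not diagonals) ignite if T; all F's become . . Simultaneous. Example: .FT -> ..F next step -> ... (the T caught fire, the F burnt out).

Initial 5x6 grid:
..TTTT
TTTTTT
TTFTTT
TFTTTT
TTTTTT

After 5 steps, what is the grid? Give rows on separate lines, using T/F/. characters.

Step 1: 6 trees catch fire, 2 burn out
  ..TTTT
  TTFTTT
  TF.FTT
  F.FTTT
  TFTTTT
Step 2: 8 trees catch fire, 6 burn out
  ..FTTT
  TF.FTT
  F...FT
  ...FTT
  F.FTTT
Step 3: 6 trees catch fire, 8 burn out
  ...FTT
  F...FT
  .....F
  ....FT
  ...FTT
Step 4: 4 trees catch fire, 6 burn out
  ....FT
  .....F
  ......
  .....F
  ....FT
Step 5: 2 trees catch fire, 4 burn out
  .....F
  ......
  ......
  ......
  .....F

.....F
......
......
......
.....F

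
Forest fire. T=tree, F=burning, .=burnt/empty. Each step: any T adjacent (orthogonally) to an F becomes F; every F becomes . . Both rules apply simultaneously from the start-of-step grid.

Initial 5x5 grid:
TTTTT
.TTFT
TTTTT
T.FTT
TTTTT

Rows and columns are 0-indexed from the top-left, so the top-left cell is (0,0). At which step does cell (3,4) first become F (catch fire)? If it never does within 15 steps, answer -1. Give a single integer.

Step 1: cell (3,4)='T' (+7 fires, +2 burnt)
Step 2: cell (3,4)='F' (+8 fires, +7 burnt)
  -> target ignites at step 2
Step 3: cell (3,4)='.' (+4 fires, +8 burnt)
Step 4: cell (3,4)='.' (+2 fires, +4 burnt)
Step 5: cell (3,4)='.' (+0 fires, +2 burnt)
  fire out at step 5

2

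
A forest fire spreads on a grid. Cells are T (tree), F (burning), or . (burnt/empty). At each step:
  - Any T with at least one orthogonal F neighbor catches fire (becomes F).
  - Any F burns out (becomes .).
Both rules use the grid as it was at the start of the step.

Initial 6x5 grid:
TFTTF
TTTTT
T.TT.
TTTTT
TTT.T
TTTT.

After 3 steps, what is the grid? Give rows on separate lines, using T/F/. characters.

Step 1: 5 trees catch fire, 2 burn out
  F.FF.
  TFTTF
  T.TT.
  TTTTT
  TTT.T
  TTTT.
Step 2: 3 trees catch fire, 5 burn out
  .....
  F.FF.
  T.TT.
  TTTTT
  TTT.T
  TTTT.
Step 3: 3 trees catch fire, 3 burn out
  .....
  .....
  F.FF.
  TTTTT
  TTT.T
  TTTT.

.....
.....
F.FF.
TTTTT
TTT.T
TTTT.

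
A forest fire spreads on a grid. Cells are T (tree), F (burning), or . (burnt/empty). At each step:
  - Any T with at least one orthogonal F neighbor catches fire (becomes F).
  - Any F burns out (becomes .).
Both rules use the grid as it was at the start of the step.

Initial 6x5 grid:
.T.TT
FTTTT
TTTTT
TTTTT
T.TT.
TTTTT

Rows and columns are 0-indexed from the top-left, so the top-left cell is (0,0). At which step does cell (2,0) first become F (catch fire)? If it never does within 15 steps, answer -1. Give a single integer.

Step 1: cell (2,0)='F' (+2 fires, +1 burnt)
  -> target ignites at step 1
Step 2: cell (2,0)='.' (+4 fires, +2 burnt)
Step 3: cell (2,0)='.' (+4 fires, +4 burnt)
Step 4: cell (2,0)='.' (+5 fires, +4 burnt)
Step 5: cell (2,0)='.' (+5 fires, +5 burnt)
Step 6: cell (2,0)='.' (+3 fires, +5 burnt)
Step 7: cell (2,0)='.' (+1 fires, +3 burnt)
Step 8: cell (2,0)='.' (+1 fires, +1 burnt)
Step 9: cell (2,0)='.' (+0 fires, +1 burnt)
  fire out at step 9

1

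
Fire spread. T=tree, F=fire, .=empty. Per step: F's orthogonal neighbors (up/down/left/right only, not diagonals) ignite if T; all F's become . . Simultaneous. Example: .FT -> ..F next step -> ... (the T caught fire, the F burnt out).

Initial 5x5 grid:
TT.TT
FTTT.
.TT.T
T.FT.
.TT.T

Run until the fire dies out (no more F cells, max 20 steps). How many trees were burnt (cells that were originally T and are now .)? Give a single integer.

Step 1: +5 fires, +2 burnt (F count now 5)
Step 2: +4 fires, +5 burnt (F count now 4)
Step 3: +1 fires, +4 burnt (F count now 1)
Step 4: +1 fires, +1 burnt (F count now 1)
Step 5: +1 fires, +1 burnt (F count now 1)
Step 6: +0 fires, +1 burnt (F count now 0)
Fire out after step 6
Initially T: 15, now '.': 22
Total burnt (originally-T cells now '.'): 12

Answer: 12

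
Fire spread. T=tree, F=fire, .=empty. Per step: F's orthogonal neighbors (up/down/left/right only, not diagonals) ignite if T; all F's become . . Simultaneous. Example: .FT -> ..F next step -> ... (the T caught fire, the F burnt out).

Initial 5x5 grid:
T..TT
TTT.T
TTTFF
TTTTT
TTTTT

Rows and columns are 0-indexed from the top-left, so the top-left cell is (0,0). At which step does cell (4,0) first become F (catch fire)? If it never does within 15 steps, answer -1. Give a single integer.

Step 1: cell (4,0)='T' (+4 fires, +2 burnt)
Step 2: cell (4,0)='T' (+6 fires, +4 burnt)
Step 3: cell (4,0)='T' (+5 fires, +6 burnt)
Step 4: cell (4,0)='T' (+3 fires, +5 burnt)
Step 5: cell (4,0)='F' (+2 fires, +3 burnt)
  -> target ignites at step 5
Step 6: cell (4,0)='.' (+0 fires, +2 burnt)
  fire out at step 6

5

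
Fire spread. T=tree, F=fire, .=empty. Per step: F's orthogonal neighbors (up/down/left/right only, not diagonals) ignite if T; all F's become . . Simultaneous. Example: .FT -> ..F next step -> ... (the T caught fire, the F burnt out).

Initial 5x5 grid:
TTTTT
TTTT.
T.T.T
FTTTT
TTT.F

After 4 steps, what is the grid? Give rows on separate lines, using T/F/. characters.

Step 1: 4 trees catch fire, 2 burn out
  TTTTT
  TTTT.
  F.T.T
  .FTTF
  FTT..
Step 2: 5 trees catch fire, 4 burn out
  TTTTT
  FTTT.
  ..T.F
  ..FF.
  .FT..
Step 3: 4 trees catch fire, 5 burn out
  FTTTT
  .FTT.
  ..F..
  .....
  ..F..
Step 4: 2 trees catch fire, 4 burn out
  .FTTT
  ..FT.
  .....
  .....
  .....

.FTTT
..FT.
.....
.....
.....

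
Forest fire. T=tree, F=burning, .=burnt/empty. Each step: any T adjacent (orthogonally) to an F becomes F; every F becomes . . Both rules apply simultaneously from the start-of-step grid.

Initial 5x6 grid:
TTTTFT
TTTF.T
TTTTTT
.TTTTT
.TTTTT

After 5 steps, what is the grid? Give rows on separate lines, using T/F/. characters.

Step 1: 4 trees catch fire, 2 burn out
  TTTF.F
  TTF..T
  TTTFTT
  .TTTTT
  .TTTTT
Step 2: 6 trees catch fire, 4 burn out
  TTF...
  TF...F
  TTF.FT
  .TTFTT
  .TTTTT
Step 3: 7 trees catch fire, 6 burn out
  TF....
  F.....
  TF...F
  .TF.FT
  .TTFTT
Step 4: 6 trees catch fire, 7 burn out
  F.....
  ......
  F.....
  .F...F
  .TF.FT
Step 5: 2 trees catch fire, 6 burn out
  ......
  ......
  ......
  ......
  .F...F

......
......
......
......
.F...F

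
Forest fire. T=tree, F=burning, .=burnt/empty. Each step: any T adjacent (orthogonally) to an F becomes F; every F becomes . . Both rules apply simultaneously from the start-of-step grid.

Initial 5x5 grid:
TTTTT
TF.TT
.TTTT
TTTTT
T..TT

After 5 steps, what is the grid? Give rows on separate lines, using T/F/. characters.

Step 1: 3 trees catch fire, 1 burn out
  TFTTT
  F..TT
  .FTTT
  TTTTT
  T..TT
Step 2: 4 trees catch fire, 3 burn out
  F.FTT
  ...TT
  ..FTT
  TFTTT
  T..TT
Step 3: 4 trees catch fire, 4 burn out
  ...FT
  ...TT
  ...FT
  F.FTT
  T..TT
Step 4: 5 trees catch fire, 4 burn out
  ....F
  ...FT
  ....F
  ...FT
  F..TT
Step 5: 3 trees catch fire, 5 burn out
  .....
  ....F
  .....
  ....F
  ...FT

.....
....F
.....
....F
...FT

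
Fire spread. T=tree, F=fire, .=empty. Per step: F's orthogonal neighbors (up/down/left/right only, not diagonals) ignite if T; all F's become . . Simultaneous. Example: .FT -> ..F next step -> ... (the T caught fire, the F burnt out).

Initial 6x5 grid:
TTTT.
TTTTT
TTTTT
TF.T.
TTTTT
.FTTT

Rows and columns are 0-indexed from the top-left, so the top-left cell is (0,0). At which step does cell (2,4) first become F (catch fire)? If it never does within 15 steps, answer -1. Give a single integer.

Step 1: cell (2,4)='T' (+4 fires, +2 burnt)
Step 2: cell (2,4)='T' (+6 fires, +4 burnt)
Step 3: cell (2,4)='T' (+6 fires, +6 burnt)
Step 4: cell (2,4)='F' (+6 fires, +6 burnt)
  -> target ignites at step 4
Step 5: cell (2,4)='.' (+2 fires, +6 burnt)
Step 6: cell (2,4)='.' (+0 fires, +2 burnt)
  fire out at step 6

4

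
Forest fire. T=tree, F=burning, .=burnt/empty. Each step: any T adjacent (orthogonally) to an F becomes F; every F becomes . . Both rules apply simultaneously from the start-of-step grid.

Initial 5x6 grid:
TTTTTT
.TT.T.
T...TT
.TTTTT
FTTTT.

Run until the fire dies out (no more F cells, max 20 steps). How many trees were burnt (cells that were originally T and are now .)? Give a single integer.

Step 1: +1 fires, +1 burnt (F count now 1)
Step 2: +2 fires, +1 burnt (F count now 2)
Step 3: +2 fires, +2 burnt (F count now 2)
Step 4: +2 fires, +2 burnt (F count now 2)
Step 5: +1 fires, +2 burnt (F count now 1)
Step 6: +2 fires, +1 burnt (F count now 2)
Step 7: +2 fires, +2 burnt (F count now 2)
Step 8: +1 fires, +2 burnt (F count now 1)
Step 9: +2 fires, +1 burnt (F count now 2)
Step 10: +1 fires, +2 burnt (F count now 1)
Step 11: +2 fires, +1 burnt (F count now 2)
Step 12: +2 fires, +2 burnt (F count now 2)
Step 13: +0 fires, +2 burnt (F count now 0)
Fire out after step 13
Initially T: 21, now '.': 29
Total burnt (originally-T cells now '.'): 20

Answer: 20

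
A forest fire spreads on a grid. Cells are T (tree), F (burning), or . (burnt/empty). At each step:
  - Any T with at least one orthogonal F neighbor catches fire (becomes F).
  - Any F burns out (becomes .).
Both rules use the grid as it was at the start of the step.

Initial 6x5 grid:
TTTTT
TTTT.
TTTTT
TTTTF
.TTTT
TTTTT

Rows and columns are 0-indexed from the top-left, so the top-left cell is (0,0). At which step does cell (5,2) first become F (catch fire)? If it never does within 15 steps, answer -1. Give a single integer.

Step 1: cell (5,2)='T' (+3 fires, +1 burnt)
Step 2: cell (5,2)='T' (+4 fires, +3 burnt)
Step 3: cell (5,2)='T' (+5 fires, +4 burnt)
Step 4: cell (5,2)='F' (+6 fires, +5 burnt)
  -> target ignites at step 4
Step 5: cell (5,2)='.' (+5 fires, +6 burnt)
Step 6: cell (5,2)='.' (+3 fires, +5 burnt)
Step 7: cell (5,2)='.' (+1 fires, +3 burnt)
Step 8: cell (5,2)='.' (+0 fires, +1 burnt)
  fire out at step 8

4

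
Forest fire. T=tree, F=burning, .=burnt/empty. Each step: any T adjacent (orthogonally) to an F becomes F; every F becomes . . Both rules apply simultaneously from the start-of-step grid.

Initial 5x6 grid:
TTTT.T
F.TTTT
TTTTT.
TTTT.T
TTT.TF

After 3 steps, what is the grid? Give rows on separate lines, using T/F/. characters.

Step 1: 4 trees catch fire, 2 burn out
  FTTT.T
  ..TTTT
  FTTTT.
  TTTT.F
  TTT.F.
Step 2: 3 trees catch fire, 4 burn out
  .FTT.T
  ..TTTT
  .FTTT.
  FTTT..
  TTT...
Step 3: 4 trees catch fire, 3 burn out
  ..FT.T
  ..TTTT
  ..FTT.
  .FTT..
  FTT...

..FT.T
..TTTT
..FTT.
.FTT..
FTT...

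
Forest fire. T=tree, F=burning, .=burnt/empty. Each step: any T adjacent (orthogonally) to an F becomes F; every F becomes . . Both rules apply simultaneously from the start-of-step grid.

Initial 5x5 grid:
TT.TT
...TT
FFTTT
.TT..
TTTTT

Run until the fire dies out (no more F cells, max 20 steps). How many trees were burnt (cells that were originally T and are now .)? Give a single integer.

Step 1: +2 fires, +2 burnt (F count now 2)
Step 2: +3 fires, +2 burnt (F count now 3)
Step 3: +4 fires, +3 burnt (F count now 4)
Step 4: +3 fires, +4 burnt (F count now 3)
Step 5: +2 fires, +3 burnt (F count now 2)
Step 6: +0 fires, +2 burnt (F count now 0)
Fire out after step 6
Initially T: 16, now '.': 23
Total burnt (originally-T cells now '.'): 14

Answer: 14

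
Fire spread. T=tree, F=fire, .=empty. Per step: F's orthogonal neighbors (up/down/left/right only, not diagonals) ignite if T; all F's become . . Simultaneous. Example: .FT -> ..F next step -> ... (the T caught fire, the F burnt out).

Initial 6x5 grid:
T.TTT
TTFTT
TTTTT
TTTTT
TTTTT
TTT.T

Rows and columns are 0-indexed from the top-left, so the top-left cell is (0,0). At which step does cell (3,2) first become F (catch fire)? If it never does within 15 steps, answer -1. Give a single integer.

Step 1: cell (3,2)='T' (+4 fires, +1 burnt)
Step 2: cell (3,2)='F' (+6 fires, +4 burnt)
  -> target ignites at step 2
Step 3: cell (3,2)='.' (+7 fires, +6 burnt)
Step 4: cell (3,2)='.' (+5 fires, +7 burnt)
Step 5: cell (3,2)='.' (+3 fires, +5 burnt)
Step 6: cell (3,2)='.' (+2 fires, +3 burnt)
Step 7: cell (3,2)='.' (+0 fires, +2 burnt)
  fire out at step 7

2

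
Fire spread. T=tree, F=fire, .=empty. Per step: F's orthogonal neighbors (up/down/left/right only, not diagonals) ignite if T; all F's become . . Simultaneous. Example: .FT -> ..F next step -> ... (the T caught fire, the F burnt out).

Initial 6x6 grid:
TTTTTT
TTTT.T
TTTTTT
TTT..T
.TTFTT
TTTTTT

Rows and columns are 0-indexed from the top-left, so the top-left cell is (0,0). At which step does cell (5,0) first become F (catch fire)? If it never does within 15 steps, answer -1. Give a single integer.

Step 1: cell (5,0)='T' (+3 fires, +1 burnt)
Step 2: cell (5,0)='T' (+5 fires, +3 burnt)
Step 3: cell (5,0)='T' (+5 fires, +5 burnt)
Step 4: cell (5,0)='F' (+6 fires, +5 burnt)
  -> target ignites at step 4
Step 5: cell (5,0)='.' (+6 fires, +6 burnt)
Step 6: cell (5,0)='.' (+4 fires, +6 burnt)
Step 7: cell (5,0)='.' (+2 fires, +4 burnt)
Step 8: cell (5,0)='.' (+0 fires, +2 burnt)
  fire out at step 8

4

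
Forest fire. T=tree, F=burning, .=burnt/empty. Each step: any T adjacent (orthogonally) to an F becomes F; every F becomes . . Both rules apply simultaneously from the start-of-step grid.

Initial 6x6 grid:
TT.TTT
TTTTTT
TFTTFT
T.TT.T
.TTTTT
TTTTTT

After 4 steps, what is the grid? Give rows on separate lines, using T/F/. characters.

Step 1: 6 trees catch fire, 2 burn out
  TT.TTT
  TFTTFT
  F.FF.F
  T.TT.T
  .TTTTT
  TTTTTT
Step 2: 10 trees catch fire, 6 burn out
  TF.TFT
  F.FF.F
  ......
  F.FF.F
  .TTTTT
  TTTTTT
Step 3: 6 trees catch fire, 10 burn out
  F..F.F
  ......
  ......
  ......
  .TFFTF
  TTTTTT
Step 4: 5 trees catch fire, 6 burn out
  ......
  ......
  ......
  ......
  .F..F.
  TTFFTF

......
......
......
......
.F..F.
TTFFTF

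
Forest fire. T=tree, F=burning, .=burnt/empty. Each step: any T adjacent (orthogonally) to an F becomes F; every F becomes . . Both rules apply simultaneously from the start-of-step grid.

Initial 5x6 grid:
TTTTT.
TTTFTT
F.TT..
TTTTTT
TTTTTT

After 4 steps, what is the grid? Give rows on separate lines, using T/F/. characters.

Step 1: 6 trees catch fire, 2 burn out
  TTTFT.
  FTF.FT
  ..TF..
  FTTTTT
  TTTTTT
Step 2: 9 trees catch fire, 6 burn out
  FTF.F.
  .F...F
  ..F...
  .FTFTT
  FTTTTT
Step 3: 5 trees catch fire, 9 burn out
  .F....
  ......
  ......
  ..F.FT
  .FTFTT
Step 4: 3 trees catch fire, 5 burn out
  ......
  ......
  ......
  .....F
  ..F.FT

......
......
......
.....F
..F.FT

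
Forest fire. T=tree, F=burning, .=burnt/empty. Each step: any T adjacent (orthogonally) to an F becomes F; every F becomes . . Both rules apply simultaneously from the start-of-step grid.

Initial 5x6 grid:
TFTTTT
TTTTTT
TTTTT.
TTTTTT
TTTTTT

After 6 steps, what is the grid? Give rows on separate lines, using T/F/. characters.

Step 1: 3 trees catch fire, 1 burn out
  F.FTTT
  TFTTTT
  TTTTT.
  TTTTTT
  TTTTTT
Step 2: 4 trees catch fire, 3 burn out
  ...FTT
  F.FTTT
  TFTTT.
  TTTTTT
  TTTTTT
Step 3: 5 trees catch fire, 4 burn out
  ....FT
  ...FTT
  F.FTT.
  TFTTTT
  TTTTTT
Step 4: 6 trees catch fire, 5 burn out
  .....F
  ....FT
  ...FT.
  F.FTTT
  TFTTTT
Step 5: 5 trees catch fire, 6 burn out
  ......
  .....F
  ....F.
  ...FTT
  F.FTTT
Step 6: 2 trees catch fire, 5 burn out
  ......
  ......
  ......
  ....FT
  ...FTT

......
......
......
....FT
...FTT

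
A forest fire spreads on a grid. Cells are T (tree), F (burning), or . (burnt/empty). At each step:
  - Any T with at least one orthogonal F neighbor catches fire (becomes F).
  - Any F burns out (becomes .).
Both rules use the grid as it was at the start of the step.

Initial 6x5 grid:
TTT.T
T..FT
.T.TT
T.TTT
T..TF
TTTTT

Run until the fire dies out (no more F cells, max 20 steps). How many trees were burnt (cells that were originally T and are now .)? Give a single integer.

Step 1: +5 fires, +2 burnt (F count now 5)
Step 2: +4 fires, +5 burnt (F count now 4)
Step 3: +2 fires, +4 burnt (F count now 2)
Step 4: +1 fires, +2 burnt (F count now 1)
Step 5: +1 fires, +1 burnt (F count now 1)
Step 6: +1 fires, +1 burnt (F count now 1)
Step 7: +1 fires, +1 burnt (F count now 1)
Step 8: +0 fires, +1 burnt (F count now 0)
Fire out after step 8
Initially T: 20, now '.': 25
Total burnt (originally-T cells now '.'): 15

Answer: 15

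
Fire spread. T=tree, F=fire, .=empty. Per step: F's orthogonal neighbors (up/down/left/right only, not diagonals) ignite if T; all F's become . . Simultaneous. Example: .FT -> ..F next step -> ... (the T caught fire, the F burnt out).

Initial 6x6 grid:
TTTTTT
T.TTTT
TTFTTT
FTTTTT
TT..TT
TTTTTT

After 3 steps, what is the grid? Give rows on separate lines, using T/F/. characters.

Step 1: 7 trees catch fire, 2 burn out
  TTTTTT
  T.FTTT
  FF.FTT
  .FFTTT
  FT..TT
  TTTTTT
Step 2: 7 trees catch fire, 7 burn out
  TTFTTT
  F..FTT
  ....FT
  ...FTT
  .F..TT
  FTTTTT
Step 3: 7 trees catch fire, 7 burn out
  FF.FTT
  ....FT
  .....F
  ....FT
  ....TT
  .FTTTT

FF.FTT
....FT
.....F
....FT
....TT
.FTTTT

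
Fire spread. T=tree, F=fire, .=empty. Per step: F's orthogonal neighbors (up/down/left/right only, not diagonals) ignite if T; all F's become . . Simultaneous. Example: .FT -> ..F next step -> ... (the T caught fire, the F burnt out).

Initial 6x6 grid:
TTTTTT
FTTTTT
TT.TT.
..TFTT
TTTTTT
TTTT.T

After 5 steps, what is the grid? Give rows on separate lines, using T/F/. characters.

Step 1: 7 trees catch fire, 2 burn out
  FTTTTT
  .FTTTT
  FT.FT.
  ..F.FT
  TTTFTT
  TTTT.T
Step 2: 9 trees catch fire, 7 burn out
  .FTTTT
  ..FFTT
  .F..F.
  .....F
  TTF.FT
  TTTF.T
Step 3: 6 trees catch fire, 9 burn out
  ..FFTT
  ....FT
  ......
  ......
  TF...F
  TTF..T
Step 4: 5 trees catch fire, 6 burn out
  ....FT
  .....F
  ......
  ......
  F.....
  TF...F
Step 5: 2 trees catch fire, 5 burn out
  .....F
  ......
  ......
  ......
  ......
  F.....

.....F
......
......
......
......
F.....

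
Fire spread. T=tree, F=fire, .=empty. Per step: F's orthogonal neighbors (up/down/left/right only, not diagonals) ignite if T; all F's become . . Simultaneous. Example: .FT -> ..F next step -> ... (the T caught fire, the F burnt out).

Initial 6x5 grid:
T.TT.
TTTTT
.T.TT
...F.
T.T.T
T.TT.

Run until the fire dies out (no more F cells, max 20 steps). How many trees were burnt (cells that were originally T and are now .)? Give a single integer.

Answer: 11

Derivation:
Step 1: +1 fires, +1 burnt (F count now 1)
Step 2: +2 fires, +1 burnt (F count now 2)
Step 3: +3 fires, +2 burnt (F count now 3)
Step 4: +2 fires, +3 burnt (F count now 2)
Step 5: +2 fires, +2 burnt (F count now 2)
Step 6: +1 fires, +2 burnt (F count now 1)
Step 7: +0 fires, +1 burnt (F count now 0)
Fire out after step 7
Initially T: 17, now '.': 24
Total burnt (originally-T cells now '.'): 11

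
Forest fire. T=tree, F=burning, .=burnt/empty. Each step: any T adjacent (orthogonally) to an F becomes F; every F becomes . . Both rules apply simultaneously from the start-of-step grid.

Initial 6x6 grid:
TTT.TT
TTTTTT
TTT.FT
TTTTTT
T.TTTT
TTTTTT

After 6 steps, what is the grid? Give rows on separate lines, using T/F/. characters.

Step 1: 3 trees catch fire, 1 burn out
  TTT.TT
  TTTTFT
  TTT..F
  TTTTFT
  T.TTTT
  TTTTTT
Step 2: 6 trees catch fire, 3 burn out
  TTT.FT
  TTTF.F
  TTT...
  TTTF.F
  T.TTFT
  TTTTTT
Step 3: 6 trees catch fire, 6 burn out
  TTT..F
  TTF...
  TTT...
  TTF...
  T.TF.F
  TTTTFT
Step 4: 7 trees catch fire, 6 burn out
  TTF...
  TF....
  TTF...
  TF....
  T.F...
  TTTF.F
Step 5: 5 trees catch fire, 7 burn out
  TF....
  F.....
  TF....
  F.....
  T.....
  TTF...
Step 6: 4 trees catch fire, 5 burn out
  F.....
  ......
  F.....
  ......
  F.....
  TF....

F.....
......
F.....
......
F.....
TF....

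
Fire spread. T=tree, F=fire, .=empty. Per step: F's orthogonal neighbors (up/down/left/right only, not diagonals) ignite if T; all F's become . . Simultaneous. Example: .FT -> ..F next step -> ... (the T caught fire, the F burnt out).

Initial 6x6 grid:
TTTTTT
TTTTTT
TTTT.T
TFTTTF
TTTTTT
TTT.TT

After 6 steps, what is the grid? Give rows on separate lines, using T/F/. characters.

Step 1: 7 trees catch fire, 2 burn out
  TTTTTT
  TTTTTT
  TFTT.F
  F.FTF.
  TFTTTF
  TTT.TT
Step 2: 10 trees catch fire, 7 burn out
  TTTTTT
  TFTTTF
  F.FT..
  ...F..
  F.FTF.
  TFT.TF
Step 3: 10 trees catch fire, 10 burn out
  TFTTTF
  F.FTF.
  ...F..
  ......
  ...F..
  F.F.F.
Step 4: 4 trees catch fire, 10 burn out
  F.FTF.
  ...F..
  ......
  ......
  ......
  ......
Step 5: 1 trees catch fire, 4 burn out
  ...F..
  ......
  ......
  ......
  ......
  ......
Step 6: 0 trees catch fire, 1 burn out
  ......
  ......
  ......
  ......
  ......
  ......

......
......
......
......
......
......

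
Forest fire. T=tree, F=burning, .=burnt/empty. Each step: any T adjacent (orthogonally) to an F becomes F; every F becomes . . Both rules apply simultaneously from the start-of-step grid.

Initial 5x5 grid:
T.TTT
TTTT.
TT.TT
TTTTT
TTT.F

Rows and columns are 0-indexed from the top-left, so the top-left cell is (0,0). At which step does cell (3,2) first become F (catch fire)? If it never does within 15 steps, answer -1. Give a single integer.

Step 1: cell (3,2)='T' (+1 fires, +1 burnt)
Step 2: cell (3,2)='T' (+2 fires, +1 burnt)
Step 3: cell (3,2)='F' (+2 fires, +2 burnt)
  -> target ignites at step 3
Step 4: cell (3,2)='.' (+3 fires, +2 burnt)
Step 5: cell (3,2)='.' (+5 fires, +3 burnt)
Step 6: cell (3,2)='.' (+5 fires, +5 burnt)
Step 7: cell (3,2)='.' (+1 fires, +5 burnt)
Step 8: cell (3,2)='.' (+1 fires, +1 burnt)
Step 9: cell (3,2)='.' (+0 fires, +1 burnt)
  fire out at step 9

3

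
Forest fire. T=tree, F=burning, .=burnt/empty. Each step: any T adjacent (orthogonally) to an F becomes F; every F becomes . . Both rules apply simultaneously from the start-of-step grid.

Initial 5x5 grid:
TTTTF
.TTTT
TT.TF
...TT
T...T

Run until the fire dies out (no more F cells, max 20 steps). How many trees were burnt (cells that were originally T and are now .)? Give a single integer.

Step 1: +4 fires, +2 burnt (F count now 4)
Step 2: +4 fires, +4 burnt (F count now 4)
Step 3: +2 fires, +4 burnt (F count now 2)
Step 4: +2 fires, +2 burnt (F count now 2)
Step 5: +1 fires, +2 burnt (F count now 1)
Step 6: +1 fires, +1 burnt (F count now 1)
Step 7: +0 fires, +1 burnt (F count now 0)
Fire out after step 7
Initially T: 15, now '.': 24
Total burnt (originally-T cells now '.'): 14

Answer: 14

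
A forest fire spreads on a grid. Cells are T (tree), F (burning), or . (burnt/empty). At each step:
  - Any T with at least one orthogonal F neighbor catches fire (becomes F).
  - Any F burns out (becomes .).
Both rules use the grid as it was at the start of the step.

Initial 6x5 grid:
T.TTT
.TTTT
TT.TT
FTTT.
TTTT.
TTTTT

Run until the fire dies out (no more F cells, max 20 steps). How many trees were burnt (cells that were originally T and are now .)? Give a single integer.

Answer: 23

Derivation:
Step 1: +3 fires, +1 burnt (F count now 3)
Step 2: +4 fires, +3 burnt (F count now 4)
Step 3: +4 fires, +4 burnt (F count now 4)
Step 4: +4 fires, +4 burnt (F count now 4)
Step 5: +4 fires, +4 burnt (F count now 4)
Step 6: +3 fires, +4 burnt (F count now 3)
Step 7: +1 fires, +3 burnt (F count now 1)
Step 8: +0 fires, +1 burnt (F count now 0)
Fire out after step 8
Initially T: 24, now '.': 29
Total burnt (originally-T cells now '.'): 23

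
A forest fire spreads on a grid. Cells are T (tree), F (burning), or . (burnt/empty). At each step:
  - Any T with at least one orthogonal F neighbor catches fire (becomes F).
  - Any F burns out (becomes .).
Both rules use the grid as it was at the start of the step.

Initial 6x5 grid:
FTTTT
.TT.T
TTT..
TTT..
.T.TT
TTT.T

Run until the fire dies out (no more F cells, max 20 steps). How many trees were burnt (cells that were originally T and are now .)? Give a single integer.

Answer: 17

Derivation:
Step 1: +1 fires, +1 burnt (F count now 1)
Step 2: +2 fires, +1 burnt (F count now 2)
Step 3: +3 fires, +2 burnt (F count now 3)
Step 4: +4 fires, +3 burnt (F count now 4)
Step 5: +4 fires, +4 burnt (F count now 4)
Step 6: +1 fires, +4 burnt (F count now 1)
Step 7: +2 fires, +1 burnt (F count now 2)
Step 8: +0 fires, +2 burnt (F count now 0)
Fire out after step 8
Initially T: 20, now '.': 27
Total burnt (originally-T cells now '.'): 17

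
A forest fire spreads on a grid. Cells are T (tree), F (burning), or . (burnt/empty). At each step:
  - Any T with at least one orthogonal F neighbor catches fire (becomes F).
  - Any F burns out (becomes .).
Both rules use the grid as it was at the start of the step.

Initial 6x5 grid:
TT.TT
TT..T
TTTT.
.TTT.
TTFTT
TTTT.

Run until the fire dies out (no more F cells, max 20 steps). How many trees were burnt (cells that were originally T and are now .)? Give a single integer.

Step 1: +4 fires, +1 burnt (F count now 4)
Step 2: +7 fires, +4 burnt (F count now 7)
Step 3: +3 fires, +7 burnt (F count now 3)
Step 4: +2 fires, +3 burnt (F count now 2)
Step 5: +2 fires, +2 burnt (F count now 2)
Step 6: +1 fires, +2 burnt (F count now 1)
Step 7: +0 fires, +1 burnt (F count now 0)
Fire out after step 7
Initially T: 22, now '.': 27
Total burnt (originally-T cells now '.'): 19

Answer: 19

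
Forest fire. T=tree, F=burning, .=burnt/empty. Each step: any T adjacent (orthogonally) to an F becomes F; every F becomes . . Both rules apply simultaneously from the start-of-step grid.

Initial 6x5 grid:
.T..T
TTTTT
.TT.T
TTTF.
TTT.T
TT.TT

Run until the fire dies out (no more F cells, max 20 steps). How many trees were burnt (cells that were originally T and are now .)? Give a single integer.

Answer: 18

Derivation:
Step 1: +1 fires, +1 burnt (F count now 1)
Step 2: +3 fires, +1 burnt (F count now 3)
Step 3: +4 fires, +3 burnt (F count now 4)
Step 4: +4 fires, +4 burnt (F count now 4)
Step 5: +4 fires, +4 burnt (F count now 4)
Step 6: +2 fires, +4 burnt (F count now 2)
Step 7: +0 fires, +2 burnt (F count now 0)
Fire out after step 7
Initially T: 21, now '.': 27
Total burnt (originally-T cells now '.'): 18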